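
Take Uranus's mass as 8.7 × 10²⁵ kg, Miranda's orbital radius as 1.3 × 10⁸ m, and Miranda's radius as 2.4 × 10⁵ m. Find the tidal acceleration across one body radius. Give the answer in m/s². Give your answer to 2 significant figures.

1.3 × 10⁻³ m/s²

Since r ≪ d, expand the inverse-square field across one radius to get the leading 2GMr/d³ term.
Δa = 2GMr/d³
   = 2 × (6.674 × 10⁻¹¹) × (8.7 × 10²⁵) × (2.4 × 10⁵) / (1.3 × 10⁸)³
   = 1.3 × 10⁻³ m/s²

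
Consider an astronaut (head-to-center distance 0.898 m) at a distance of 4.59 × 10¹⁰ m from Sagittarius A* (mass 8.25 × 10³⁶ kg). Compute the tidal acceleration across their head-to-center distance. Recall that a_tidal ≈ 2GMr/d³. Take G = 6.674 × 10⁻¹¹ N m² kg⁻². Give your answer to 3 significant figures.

1.02 × 10⁻⁵ m/s²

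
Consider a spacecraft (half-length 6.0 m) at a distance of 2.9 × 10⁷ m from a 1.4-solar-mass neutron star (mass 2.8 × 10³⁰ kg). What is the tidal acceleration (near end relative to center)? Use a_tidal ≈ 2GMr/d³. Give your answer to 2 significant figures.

9.2 × 10⁻² m/s²

The tidal stretch is the gradient of GM/d² times the body's extent r, hence the 1/d³ dependence.
Δa = 2GMr/d³
   = 2 × (6.674 × 10⁻¹¹) × (2.8 × 10³⁰) × (6.0) / (2.9 × 10⁷)³
   = 9.2 × 10⁻² m/s²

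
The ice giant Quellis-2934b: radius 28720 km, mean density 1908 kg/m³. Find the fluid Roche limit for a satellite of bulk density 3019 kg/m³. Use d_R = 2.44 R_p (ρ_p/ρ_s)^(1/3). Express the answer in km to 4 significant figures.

60140 km

d_R = 2.44 × 28720 km × (1908/3019)^(1/3)
    = 60140 km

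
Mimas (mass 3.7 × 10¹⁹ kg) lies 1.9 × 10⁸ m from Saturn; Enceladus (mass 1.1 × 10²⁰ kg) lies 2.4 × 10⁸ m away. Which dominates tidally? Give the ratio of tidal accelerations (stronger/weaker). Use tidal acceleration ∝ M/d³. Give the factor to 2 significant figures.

Enceladus, by a factor of ≈ 1.5

The tide-raising term goes as M/d³ (the gradient of a 1/d² field).
Mimas: (3.7 × 10¹⁹) / (1.9 × 10⁸)³ = 5.394 × 10⁻⁶
Enceladus: (1.1 × 10²⁰) / (2.4 × 10⁸)³ = 7.957 × 10⁻⁶
Ratio (larger/smaller) = 1.5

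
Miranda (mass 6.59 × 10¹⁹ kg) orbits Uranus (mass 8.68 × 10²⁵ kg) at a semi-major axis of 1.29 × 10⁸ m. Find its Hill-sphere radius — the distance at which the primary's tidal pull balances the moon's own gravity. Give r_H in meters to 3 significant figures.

r_H ≈ a (m/3M)^(1/3)
    = (1.29 × 10⁸) × (6.59 × 10¹⁹ / (3 × 8.68 × 10²⁵))^(1/3)
    = 8.16 × 10⁵ m

8.16 × 10⁵ m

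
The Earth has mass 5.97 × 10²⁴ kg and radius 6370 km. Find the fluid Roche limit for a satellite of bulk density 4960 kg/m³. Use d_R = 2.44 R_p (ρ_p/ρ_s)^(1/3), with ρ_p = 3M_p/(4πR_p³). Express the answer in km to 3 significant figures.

ρ_p = 3M_p/(4πR_p³) = 3 × (5.97 × 10²⁴) / (4π × (6.37 × 10⁶ m)³) = 5510 kg/m³
d_R = 2.44 × 6370 km × (5510/4960)^(1/3)
    = 16100 km

16100 km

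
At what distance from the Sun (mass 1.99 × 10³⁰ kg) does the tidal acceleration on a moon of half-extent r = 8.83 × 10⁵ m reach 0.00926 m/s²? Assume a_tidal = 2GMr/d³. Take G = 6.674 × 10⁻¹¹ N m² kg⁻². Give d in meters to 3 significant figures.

2.94 × 10⁹ m

2GMr/d³ = a_tidal  ⇒  d = (2GMr / a_tidal)^(1/3)
d = (2 × 6.674×10⁻¹¹ × (1.99 × 10³⁰) × (8.83 × 10⁵) / (0.00926))^(1/3)
  = 2.94 × 10⁹ m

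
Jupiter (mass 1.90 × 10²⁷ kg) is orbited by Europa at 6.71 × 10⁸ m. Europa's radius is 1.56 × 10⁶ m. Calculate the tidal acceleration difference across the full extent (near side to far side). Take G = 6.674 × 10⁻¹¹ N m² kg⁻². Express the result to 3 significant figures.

a_tidal = 4GMr/d³
        = 4 × (6.674 × 10⁻¹¹) × (1.90 × 10²⁷) × (1.56 × 10⁶) / (6.71 × 10⁸)³
        = 2.62 × 10⁻³ m/s²

2.62 × 10⁻³ m/s²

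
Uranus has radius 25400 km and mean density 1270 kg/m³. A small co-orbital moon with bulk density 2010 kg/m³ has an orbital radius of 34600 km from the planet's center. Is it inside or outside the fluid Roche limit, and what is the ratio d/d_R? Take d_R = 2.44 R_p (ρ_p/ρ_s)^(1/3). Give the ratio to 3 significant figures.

d_R = 2.44 × (25400 km) × (1270/2010)^(1/3) = 53180 km
d/d_R = (34600) / (53180) = 0.651
Since d/d_R < 1, the body is inside the Roche limit.

inside; d/d_R ≈ 0.651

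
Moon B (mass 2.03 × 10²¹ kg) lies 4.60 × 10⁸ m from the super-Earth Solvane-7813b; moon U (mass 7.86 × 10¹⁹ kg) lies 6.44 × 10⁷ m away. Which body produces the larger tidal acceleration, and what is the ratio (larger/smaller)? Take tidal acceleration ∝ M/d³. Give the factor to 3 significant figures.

Tidal acceleration ∝ M/d³, so compare M/d³ for each.
Moon B: (2.03 × 10²¹) / (4.60 × 10⁸)³ = 2.086 × 10⁻⁵
Moon U: (7.86 × 10¹⁹) / (6.44 × 10⁷)³ = 2.943 × 10⁻⁴
Ratio (larger/smaller) = 14.1

Moon U, by a factor of ≈ 14.1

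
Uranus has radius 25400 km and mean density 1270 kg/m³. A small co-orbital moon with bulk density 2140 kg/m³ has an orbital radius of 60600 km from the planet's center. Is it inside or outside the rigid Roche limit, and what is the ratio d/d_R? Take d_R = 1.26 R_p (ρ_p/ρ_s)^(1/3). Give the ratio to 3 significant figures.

outside; d/d_R ≈ 2.25

d_R = 1.26 × (25400 km) × (1270/2140)^(1/3) = 26890 km
d/d_R = (60600) / (26890) = 2.25
Since d/d_R > 1, the body is outside the Roche limit.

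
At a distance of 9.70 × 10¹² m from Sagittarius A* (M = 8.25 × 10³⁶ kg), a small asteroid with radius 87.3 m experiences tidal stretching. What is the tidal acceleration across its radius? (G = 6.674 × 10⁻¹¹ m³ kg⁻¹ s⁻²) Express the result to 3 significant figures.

1.05 × 10⁻¹⁰ m/s²

Δg = 2GMr/d³
   = 2 × (6.674 × 10⁻¹¹) × (8.25 × 10³⁶) × (87.3) / (9.70 × 10¹²)³
   = 1.05 × 10⁻¹⁰ m/s²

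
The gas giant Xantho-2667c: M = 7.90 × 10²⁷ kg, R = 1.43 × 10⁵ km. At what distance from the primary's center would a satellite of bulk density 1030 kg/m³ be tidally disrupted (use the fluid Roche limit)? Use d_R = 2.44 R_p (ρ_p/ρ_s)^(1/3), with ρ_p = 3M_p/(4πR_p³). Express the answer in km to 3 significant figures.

2.99 × 10⁵ km

ρ_p = 3M_p/(4πR_p³) = 3 × (7.90 × 10²⁷) / (4π × (1.43 × 10⁸ m)³) = 645 kg/m³
d_R = 2.44 × 1.43 × 10⁵ km × (645/1030)^(1/3)
    = 2.99 × 10⁵ km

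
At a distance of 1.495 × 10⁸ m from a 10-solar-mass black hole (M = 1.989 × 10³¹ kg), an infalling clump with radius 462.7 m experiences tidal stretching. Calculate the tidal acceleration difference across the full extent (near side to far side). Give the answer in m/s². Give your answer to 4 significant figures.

7.353 × 10⁻¹ m/s²

Differencing GM/(d−r)² and GM/(d+r)² to first order in r/d gives 4GMr/d³.
Δa = 4GMr/d³
   = 4 × (6.674 × 10⁻¹¹) × (1.989 × 10³¹) × (462.7) / (1.495 × 10⁸)³
   = 7.353 × 10⁻¹ m/s²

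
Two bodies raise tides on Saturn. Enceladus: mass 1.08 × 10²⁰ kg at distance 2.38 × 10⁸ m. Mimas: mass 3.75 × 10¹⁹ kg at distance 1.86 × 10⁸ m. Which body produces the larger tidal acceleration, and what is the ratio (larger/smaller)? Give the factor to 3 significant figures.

Compare M/d³ for the two perturbers:
Enceladus: (1.08 × 10²⁰) / (2.38 × 10⁸)³ = 8.011 × 10⁻⁶
Mimas: (3.75 × 10¹⁹) / (1.86 × 10⁸)³ = 5.828 × 10⁻⁶
Ratio (larger/smaller) = 1.37

Enceladus, by a factor of ≈ 1.37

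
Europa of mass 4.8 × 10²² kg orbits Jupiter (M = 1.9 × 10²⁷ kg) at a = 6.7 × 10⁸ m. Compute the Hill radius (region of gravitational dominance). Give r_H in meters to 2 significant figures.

r_H ≈ a (m/3M)^(1/3)
    = (6.7 × 10⁸) × (4.8 × 10²² / (3 × 1.9 × 10²⁷))^(1/3)
    = 1.4 × 10⁷ m

1.4 × 10⁷ m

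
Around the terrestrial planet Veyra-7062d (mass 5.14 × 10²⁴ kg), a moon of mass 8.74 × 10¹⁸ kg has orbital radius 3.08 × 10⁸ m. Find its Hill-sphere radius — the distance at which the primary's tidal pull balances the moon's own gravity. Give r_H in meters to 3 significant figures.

2.55 × 10⁶ m

r_H ≈ a (m/3M)^(1/3)
    = (3.08 × 10⁸) × (8.74 × 10¹⁸ / (3 × 5.14 × 10²⁴))^(1/3)
    = 2.55 × 10⁶ m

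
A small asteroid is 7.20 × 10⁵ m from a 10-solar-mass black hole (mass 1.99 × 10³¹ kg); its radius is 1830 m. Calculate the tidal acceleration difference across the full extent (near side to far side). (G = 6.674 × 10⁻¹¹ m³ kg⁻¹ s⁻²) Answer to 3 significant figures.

2.60 × 10⁷ m/s²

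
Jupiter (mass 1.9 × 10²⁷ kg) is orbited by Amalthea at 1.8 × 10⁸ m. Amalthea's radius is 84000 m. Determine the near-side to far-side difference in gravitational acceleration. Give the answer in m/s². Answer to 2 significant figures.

7.3 × 10⁻³ m/s²

Near-to-far spans 2r, so the tidal difference is twice the near-to-center value: 4GMr/d³.
a_tidal = 4GMr/d³
        = 4 × (6.674 × 10⁻¹¹) × (1.9 × 10²⁷) × (84000) / (1.8 × 10⁸)³
        = 7.3 × 10⁻³ m/s²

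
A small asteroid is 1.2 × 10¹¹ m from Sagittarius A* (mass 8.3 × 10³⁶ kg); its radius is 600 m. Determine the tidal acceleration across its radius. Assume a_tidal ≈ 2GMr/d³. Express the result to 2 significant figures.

3.8 × 10⁻⁴ m/s²

Since r ≪ d, expand the inverse-square field across one radius to get the leading 2GMr/d³ term.
Δa = 2GMr/d³
   = 2 × (6.674 × 10⁻¹¹) × (8.3 × 10³⁶) × (600) / (1.2 × 10¹¹)³
   = 3.8 × 10⁻⁴ m/s²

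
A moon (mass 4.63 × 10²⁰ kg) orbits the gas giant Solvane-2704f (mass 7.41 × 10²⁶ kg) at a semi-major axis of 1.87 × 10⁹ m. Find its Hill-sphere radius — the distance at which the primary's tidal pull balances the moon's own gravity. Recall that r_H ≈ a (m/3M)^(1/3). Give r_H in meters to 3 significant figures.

r_H ≈ a (m/3M)^(1/3)
    = (1.87 × 10⁹) × (4.63 × 10²⁰ / (3 × 7.41 × 10²⁶))^(1/3)
    = 1.11 × 10⁷ m

1.11 × 10⁷ m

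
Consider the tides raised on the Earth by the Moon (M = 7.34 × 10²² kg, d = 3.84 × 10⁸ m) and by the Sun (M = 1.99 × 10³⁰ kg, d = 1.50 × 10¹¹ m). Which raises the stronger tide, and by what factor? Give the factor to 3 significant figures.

The Moon, by a factor of ≈ 2.20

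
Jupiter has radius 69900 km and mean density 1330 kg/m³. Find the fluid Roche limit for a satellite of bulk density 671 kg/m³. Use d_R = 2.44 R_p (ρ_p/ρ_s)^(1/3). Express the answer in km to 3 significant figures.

2.14 × 10⁵ km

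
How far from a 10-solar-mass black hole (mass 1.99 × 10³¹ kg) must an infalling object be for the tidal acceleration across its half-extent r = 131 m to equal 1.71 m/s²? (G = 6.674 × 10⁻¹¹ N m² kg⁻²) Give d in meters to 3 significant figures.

2GMr/d³ = a_tidal  ⇒  d = (2GMr / a_tidal)^(1/3)
d = (2 × 6.674×10⁻¹¹ × (1.99 × 10³¹) × (131) / (1.71))^(1/3)
  = 5.88 × 10⁷ m

5.88 × 10⁷ m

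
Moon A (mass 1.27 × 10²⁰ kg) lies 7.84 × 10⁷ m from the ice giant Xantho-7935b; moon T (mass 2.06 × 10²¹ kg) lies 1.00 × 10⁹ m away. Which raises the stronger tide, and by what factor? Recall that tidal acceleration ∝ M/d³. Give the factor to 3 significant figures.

Tidal stretch scales as M/d³; compute that for each body.
Moon A: (1.27 × 10²⁰) / (7.84 × 10⁷)³ = 2.635 × 10⁻⁴
Moon T: (2.06 × 10²¹) / (1.00 × 10⁹)³ = 2.060 × 10⁻⁶
Ratio (larger/smaller) = 128

Moon A, by a factor of ≈ 128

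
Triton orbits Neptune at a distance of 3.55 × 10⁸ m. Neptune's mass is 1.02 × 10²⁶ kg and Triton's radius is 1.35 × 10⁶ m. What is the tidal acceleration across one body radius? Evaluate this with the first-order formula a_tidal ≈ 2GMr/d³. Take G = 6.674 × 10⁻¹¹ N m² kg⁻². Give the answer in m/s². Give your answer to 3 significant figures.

4.11 × 10⁻⁴ m/s²

Since r ≪ d, expand the inverse-square field across one radius to get the leading 2GMr/d³ term.
a_tidal = 2GMr/d³
        = 2 × (6.674 × 10⁻¹¹) × (1.02 × 10²⁶) × (1.35 × 10⁶) / (3.55 × 10⁸)³
        = 4.11 × 10⁻⁴ m/s²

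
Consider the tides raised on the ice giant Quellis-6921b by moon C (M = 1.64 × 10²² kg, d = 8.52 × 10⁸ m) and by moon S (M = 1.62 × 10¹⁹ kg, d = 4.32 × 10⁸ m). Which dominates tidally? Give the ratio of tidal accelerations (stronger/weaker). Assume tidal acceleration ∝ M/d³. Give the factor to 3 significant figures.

Moon C, by a factor of ≈ 132

Tidal acceleration ∝ M/d³, so compare M/d³ for each.
Moon C: (1.64 × 10²²) / (8.52 × 10⁸)³ = 2.652 × 10⁻⁵
Moon S: (1.62 × 10¹⁹) / (4.32 × 10⁸)³ = 2.009 × 10⁻⁷
Ratio (larger/smaller) = 132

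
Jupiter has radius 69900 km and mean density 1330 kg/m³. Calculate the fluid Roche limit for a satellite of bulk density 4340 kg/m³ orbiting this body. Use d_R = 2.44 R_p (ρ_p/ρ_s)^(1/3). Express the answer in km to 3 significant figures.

d_R = 2.44 × 69900 km × (1330/4340)^(1/3)
    = 1.15 × 10⁵ km

1.15 × 10⁵ km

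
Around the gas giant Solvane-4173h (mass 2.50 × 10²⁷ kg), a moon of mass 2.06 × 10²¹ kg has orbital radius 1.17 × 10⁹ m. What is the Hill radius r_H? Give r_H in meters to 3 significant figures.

r_H ≈ a (m/3M)^(1/3)
    = (1.17 × 10⁹) × (2.06 × 10²¹ / (3 × 2.50 × 10²⁷))^(1/3)
    = 7.61 × 10⁶ m

7.61 × 10⁶ m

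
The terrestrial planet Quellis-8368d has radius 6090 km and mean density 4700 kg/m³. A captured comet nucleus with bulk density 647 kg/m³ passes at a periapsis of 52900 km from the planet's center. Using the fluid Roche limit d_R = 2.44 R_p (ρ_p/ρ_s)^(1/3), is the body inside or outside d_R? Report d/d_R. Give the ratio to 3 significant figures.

d_R = 2.44 × (6090 km) × (4700/647)^(1/3) = 28780 km
d/d_R = (52900) / (28780) = 1.84
Since d/d_R > 1, the body is outside the Roche limit.

outside; d/d_R ≈ 1.84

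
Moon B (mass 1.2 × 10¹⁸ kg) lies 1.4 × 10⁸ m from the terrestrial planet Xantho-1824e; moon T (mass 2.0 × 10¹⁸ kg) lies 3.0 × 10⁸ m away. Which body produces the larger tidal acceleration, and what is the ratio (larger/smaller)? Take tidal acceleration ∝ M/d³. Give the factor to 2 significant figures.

The tide-raising term goes as M/d³ (the gradient of a 1/d² field).
Moon B: (1.2 × 10¹⁸) / (1.4 × 10⁸)³ = 4.373 × 10⁻⁷
Moon T: (2.0 × 10¹⁸) / (3.0 × 10⁸)³ = 7.407 × 10⁻⁸
Ratio (larger/smaller) = 5.9

Moon B, by a factor of ≈ 5.9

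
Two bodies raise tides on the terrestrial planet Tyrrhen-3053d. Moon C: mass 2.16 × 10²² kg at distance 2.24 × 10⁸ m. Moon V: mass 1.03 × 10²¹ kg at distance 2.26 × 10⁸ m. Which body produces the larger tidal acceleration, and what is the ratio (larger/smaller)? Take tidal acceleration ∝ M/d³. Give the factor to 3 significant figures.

Moon C, by a factor of ≈ 21.5

The tide-raising term goes as M/d³ (the gradient of a 1/d² field).
Moon C: (2.16 × 10²²) / (2.24 × 10⁸)³ = 1.922 × 10⁻³
Moon V: (1.03 × 10²¹) / (2.26 × 10⁸)³ = 8.923 × 10⁻⁵
Ratio (larger/smaller) = 21.5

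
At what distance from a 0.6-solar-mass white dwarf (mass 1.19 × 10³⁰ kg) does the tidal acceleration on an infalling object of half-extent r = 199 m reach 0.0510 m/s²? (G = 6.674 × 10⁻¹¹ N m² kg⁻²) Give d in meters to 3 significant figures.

2GMr/d³ = a_tidal  ⇒  d = (2GMr / a_tidal)^(1/3)
d = (2 × 6.674×10⁻¹¹ × (1.19 × 10³⁰) × (199) / (0.0510))^(1/3)
  = 8.53 × 10⁷ m

8.53 × 10⁷ m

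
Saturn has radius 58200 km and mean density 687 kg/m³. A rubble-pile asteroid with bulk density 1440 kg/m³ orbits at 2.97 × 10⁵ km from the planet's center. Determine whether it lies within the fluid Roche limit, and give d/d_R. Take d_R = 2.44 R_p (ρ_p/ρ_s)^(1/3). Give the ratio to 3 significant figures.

d_R = 2.44 × (58200 km) × (687/1440)^(1/3) = 1.110 × 10⁵ km
d/d_R = (2.97 × 10⁵) / (1.110 × 10⁵) = 2.68
Since d/d_R > 1, the body is outside the Roche limit.

outside; d/d_R ≈ 2.68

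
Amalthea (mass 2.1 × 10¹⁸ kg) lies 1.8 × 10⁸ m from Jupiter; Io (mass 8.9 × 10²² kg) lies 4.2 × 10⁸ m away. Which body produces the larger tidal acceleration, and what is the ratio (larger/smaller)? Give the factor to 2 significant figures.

Io, by a factor of ≈ 3300

Compare M/d³ for the two perturbers:
Amalthea: (2.1 × 10¹⁸) / (1.8 × 10⁸)³ = 3.601 × 10⁻⁷
Io: (8.9 × 10²²) / (4.2 × 10⁸)³ = 1.201 × 10⁻³
Ratio (larger/smaller) = 3300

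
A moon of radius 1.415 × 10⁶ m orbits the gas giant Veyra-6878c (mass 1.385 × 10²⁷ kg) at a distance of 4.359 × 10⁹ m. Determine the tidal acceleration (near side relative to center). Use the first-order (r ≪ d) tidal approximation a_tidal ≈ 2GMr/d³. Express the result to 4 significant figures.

3.158 × 10⁻⁶ m/s²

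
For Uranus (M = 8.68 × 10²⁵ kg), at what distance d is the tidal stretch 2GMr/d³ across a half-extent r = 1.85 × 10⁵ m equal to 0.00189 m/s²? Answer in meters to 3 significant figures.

1.04 × 10⁸ m

2GMr/d³ = a_tidal  ⇒  d = (2GMr / a_tidal)^(1/3)
d = (2 × 6.674×10⁻¹¹ × (8.68 × 10²⁵) × (1.85 × 10⁵) / (0.00189))^(1/3)
  = 1.04 × 10⁸ m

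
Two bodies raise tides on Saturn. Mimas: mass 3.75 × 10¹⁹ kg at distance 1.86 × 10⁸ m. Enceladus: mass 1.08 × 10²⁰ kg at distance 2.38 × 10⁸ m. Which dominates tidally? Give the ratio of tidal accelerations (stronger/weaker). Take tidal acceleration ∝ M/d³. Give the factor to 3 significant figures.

Tidal acceleration ∝ M/d³, so compare M/d³ for each.
Mimas: (3.75 × 10¹⁹) / (1.86 × 10⁸)³ = 5.828 × 10⁻⁶
Enceladus: (1.08 × 10²⁰) / (2.38 × 10⁸)³ = 8.011 × 10⁻⁶
Ratio (larger/smaller) = 1.37

Enceladus, by a factor of ≈ 1.37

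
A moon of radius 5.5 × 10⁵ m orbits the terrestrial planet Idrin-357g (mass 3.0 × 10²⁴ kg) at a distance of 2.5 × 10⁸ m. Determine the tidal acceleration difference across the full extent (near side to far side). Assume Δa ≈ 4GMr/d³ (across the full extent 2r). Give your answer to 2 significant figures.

2.8 × 10⁻⁵ m/s²

Differencing GM/(d−r)² and GM/(d+r)² to first order in r/d gives 4GMr/d³.
a_tidal = 4GMr/d³
        = 4 × (6.674 × 10⁻¹¹) × (3.0 × 10²⁴) × (5.5 × 10⁵) / (2.5 × 10⁸)³
        = 2.8 × 10⁻⁵ m/s²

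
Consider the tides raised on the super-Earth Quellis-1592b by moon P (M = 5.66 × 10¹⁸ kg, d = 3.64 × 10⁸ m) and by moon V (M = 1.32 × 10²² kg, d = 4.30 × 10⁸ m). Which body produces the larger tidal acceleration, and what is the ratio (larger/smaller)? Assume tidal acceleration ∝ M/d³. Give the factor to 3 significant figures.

The tide-raising term goes as M/d³ (the gradient of a 1/d² field).
Moon P: (5.66 × 10¹⁸) / (3.64 × 10⁸)³ = 1.174 × 10⁻⁷
Moon V: (1.32 × 10²²) / (4.30 × 10⁸)³ = 1.660 × 10⁻⁴
Ratio (larger/smaller) = 1410

Moon V, by a factor of ≈ 1410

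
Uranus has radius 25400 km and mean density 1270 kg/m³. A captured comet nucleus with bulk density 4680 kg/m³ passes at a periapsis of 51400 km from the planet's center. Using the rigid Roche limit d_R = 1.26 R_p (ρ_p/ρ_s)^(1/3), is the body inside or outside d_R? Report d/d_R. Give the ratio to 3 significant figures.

outside; d/d_R ≈ 2.48

d_R = 1.26 × (25400 km) × (1270/4680)^(1/3) = 20720 km
d/d_R = (51400) / (20720) = 2.48
Since d/d_R > 1, the body is outside the Roche limit.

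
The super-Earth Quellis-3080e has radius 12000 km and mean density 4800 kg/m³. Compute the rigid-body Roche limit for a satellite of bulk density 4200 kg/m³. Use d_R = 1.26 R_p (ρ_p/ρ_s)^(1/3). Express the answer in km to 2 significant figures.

16000 km

d_R = 1.26 × 12000 km × (4800/4200)^(1/3)
    = 16000 km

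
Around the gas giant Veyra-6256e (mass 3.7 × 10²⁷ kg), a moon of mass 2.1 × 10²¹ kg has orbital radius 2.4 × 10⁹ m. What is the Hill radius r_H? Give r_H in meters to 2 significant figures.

1.4 × 10⁷ m

r_H ≈ a (m/3M)^(1/3)
    = (2.4 × 10⁹) × (2.1 × 10²¹ / (3 × 3.7 × 10²⁷))^(1/3)
    = 1.4 × 10⁷ m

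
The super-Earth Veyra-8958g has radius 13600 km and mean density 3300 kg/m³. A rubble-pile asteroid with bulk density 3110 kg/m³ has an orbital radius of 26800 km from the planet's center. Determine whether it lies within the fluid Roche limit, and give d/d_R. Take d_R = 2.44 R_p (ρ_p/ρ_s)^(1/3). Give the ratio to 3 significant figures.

inside; d/d_R ≈ 0.792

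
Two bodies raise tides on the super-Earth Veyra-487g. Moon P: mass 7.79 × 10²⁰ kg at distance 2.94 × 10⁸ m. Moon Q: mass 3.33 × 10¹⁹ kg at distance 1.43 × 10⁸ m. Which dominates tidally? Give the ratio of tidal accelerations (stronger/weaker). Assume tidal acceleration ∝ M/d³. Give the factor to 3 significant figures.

The tide-raising term goes as M/d³ (the gradient of a 1/d² field).
Moon P: (7.79 × 10²⁰) / (2.94 × 10⁸)³ = 3.065 × 10⁻⁵
Moon Q: (3.33 × 10¹⁹) / (1.43 × 10⁸)³ = 1.139 × 10⁻⁵
Ratio (larger/smaller) = 2.69

Moon P, by a factor of ≈ 2.69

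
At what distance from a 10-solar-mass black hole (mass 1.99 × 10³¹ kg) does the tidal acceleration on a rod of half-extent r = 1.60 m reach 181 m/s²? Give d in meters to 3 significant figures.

2.86 × 10⁶ m

2GMr/d³ = a_tidal  ⇒  d = (2GMr / a_tidal)^(1/3)
d = (2 × 6.674×10⁻¹¹ × (1.99 × 10³¹) × (1.60) / (181))^(1/3)
  = 2.86 × 10⁶ m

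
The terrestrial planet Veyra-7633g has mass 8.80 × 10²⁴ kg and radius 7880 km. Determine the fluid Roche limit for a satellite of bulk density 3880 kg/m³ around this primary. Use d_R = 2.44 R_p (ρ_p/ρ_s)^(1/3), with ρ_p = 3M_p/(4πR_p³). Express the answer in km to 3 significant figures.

ρ_p = 3M_p/(4πR_p³) = 3 × (8.80 × 10²⁴) / (4π × (7.88 × 10⁶ m)³) = 4290 kg/m³
d_R = 2.44 × 7880 km × (4290/3880)^(1/3)
    = 19900 km

19900 km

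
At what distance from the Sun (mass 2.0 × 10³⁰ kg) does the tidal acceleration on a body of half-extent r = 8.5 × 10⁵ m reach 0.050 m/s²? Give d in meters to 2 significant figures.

1.7 × 10⁹ m

2GMr/d³ = a_tidal  ⇒  d = (2GMr / a_tidal)^(1/3)
d = (2 × 6.674×10⁻¹¹ × (2.0 × 10³⁰) × (8.5 × 10⁵) / (0.050))^(1/3)
  = 1.7 × 10⁹ m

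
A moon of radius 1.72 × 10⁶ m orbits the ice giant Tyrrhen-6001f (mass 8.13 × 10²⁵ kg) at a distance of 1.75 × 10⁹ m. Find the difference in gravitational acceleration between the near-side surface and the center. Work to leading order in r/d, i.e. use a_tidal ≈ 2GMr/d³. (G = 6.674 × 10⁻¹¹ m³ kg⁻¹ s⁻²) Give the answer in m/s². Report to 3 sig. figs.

3.48 × 10⁻⁶ m/s²

Δa = 2GMr/d³
   = 2 × (6.674 × 10⁻¹¹) × (8.13 × 10²⁵) × (1.72 × 10⁶) / (1.75 × 10⁹)³
   = 3.48 × 10⁻⁶ m/s²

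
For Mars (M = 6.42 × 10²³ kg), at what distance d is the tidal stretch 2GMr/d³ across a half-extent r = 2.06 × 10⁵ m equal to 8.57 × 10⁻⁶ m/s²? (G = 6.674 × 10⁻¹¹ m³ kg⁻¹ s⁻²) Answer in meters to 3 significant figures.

1.27 × 10⁸ m

2GMr/d³ = a_tidal  ⇒  d = (2GMr / a_tidal)^(1/3)
d = (2 × 6.674×10⁻¹¹ × (6.42 × 10²³) × (2.06 × 10⁵) / (8.57 × 10⁻⁶))^(1/3)
  = 1.27 × 10⁸ m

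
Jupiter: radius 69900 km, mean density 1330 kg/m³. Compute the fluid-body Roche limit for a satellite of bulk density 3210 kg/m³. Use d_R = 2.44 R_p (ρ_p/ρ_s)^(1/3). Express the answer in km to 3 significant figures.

d_R = 2.44 × 69900 km × (1330/3210)^(1/3)
    = 1.27 × 10⁵ km

1.27 × 10⁵ km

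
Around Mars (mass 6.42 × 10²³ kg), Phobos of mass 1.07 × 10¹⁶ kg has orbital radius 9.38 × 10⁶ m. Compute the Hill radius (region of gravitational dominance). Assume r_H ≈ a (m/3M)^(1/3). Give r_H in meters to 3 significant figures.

r_H ≈ a (m/3M)^(1/3)
    = (9.38 × 10⁶) × (1.07 × 10¹⁶ / (3 × 6.42 × 10²³))^(1/3)
    = 1.66 × 10⁴ m

1.66 × 10⁴ m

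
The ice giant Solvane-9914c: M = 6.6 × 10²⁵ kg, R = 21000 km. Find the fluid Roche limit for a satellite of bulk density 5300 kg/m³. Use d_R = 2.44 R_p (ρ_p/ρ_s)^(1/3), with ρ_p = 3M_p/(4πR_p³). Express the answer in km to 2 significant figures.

ρ_p = 3M_p/(4πR_p³) = 3 × (6.6 × 10²⁵) / (4π × (2.1 × 10⁷ m)³) = 1700 kg/m³
d_R = 2.44 × 21000 km × (1700/5300)^(1/3)
    = 35000 km

35000 km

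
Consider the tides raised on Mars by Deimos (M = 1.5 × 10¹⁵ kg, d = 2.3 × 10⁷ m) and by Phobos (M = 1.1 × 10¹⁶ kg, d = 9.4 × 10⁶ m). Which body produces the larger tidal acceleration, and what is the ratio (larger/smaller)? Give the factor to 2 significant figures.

The tide-raising term goes as M/d³ (the gradient of a 1/d² field).
Deimos: (1.5 × 10¹⁵) / (2.3 × 10⁷)³ = 1.233 × 10⁻⁷
Phobos: (1.1 × 10¹⁶) / (9.4 × 10⁶)³ = 1.324 × 10⁻⁵
Ratio (larger/smaller) = 110

Phobos, by a factor of ≈ 110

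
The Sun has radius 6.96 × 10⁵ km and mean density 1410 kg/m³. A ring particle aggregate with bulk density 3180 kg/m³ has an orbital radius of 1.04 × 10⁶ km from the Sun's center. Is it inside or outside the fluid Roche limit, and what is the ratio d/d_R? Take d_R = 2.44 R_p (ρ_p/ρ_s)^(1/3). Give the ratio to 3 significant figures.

d_R = 2.44 × (6.96 × 10⁵ km) × (1410/3180)^(1/3) = 1.295 × 10⁶ km
d/d_R = (1.04 × 10⁶) / (1.295 × 10⁶) = 0.803
Since d/d_R < 1, the body is inside the Roche limit.

inside; d/d_R ≈ 0.803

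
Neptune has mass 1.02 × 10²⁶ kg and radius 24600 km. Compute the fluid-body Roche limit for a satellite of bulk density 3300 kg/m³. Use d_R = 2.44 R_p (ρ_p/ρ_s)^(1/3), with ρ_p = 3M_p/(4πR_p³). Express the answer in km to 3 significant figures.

47500 km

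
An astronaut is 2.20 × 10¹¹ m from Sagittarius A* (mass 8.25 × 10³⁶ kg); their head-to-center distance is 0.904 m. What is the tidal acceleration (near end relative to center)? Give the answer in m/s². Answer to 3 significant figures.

9.35 × 10⁻⁸ m/s²

The tidal stretch is the gradient of GM/d² times the body's extent r, hence the 1/d³ dependence.
Δa = 2GMr/d³
   = 2 × (6.674 × 10⁻¹¹) × (8.25 × 10³⁶) × (0.904) / (2.20 × 10¹¹)³
   = 9.35 × 10⁻⁸ m/s²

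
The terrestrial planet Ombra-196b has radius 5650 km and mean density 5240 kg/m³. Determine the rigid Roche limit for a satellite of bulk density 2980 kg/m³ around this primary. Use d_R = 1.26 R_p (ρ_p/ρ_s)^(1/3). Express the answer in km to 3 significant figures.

d_R = 1.26 × 5650 km × (5240/2980)^(1/3)
    = 8590 km

8590 km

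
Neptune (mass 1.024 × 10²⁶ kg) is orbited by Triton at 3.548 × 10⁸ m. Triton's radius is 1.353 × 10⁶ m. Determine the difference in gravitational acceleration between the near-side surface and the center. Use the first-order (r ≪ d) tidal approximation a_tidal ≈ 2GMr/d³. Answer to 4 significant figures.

a_tidal = 2GMr/d³
        = 2 × (6.674 × 10⁻¹¹) × (1.024 × 10²⁶) × (1.353 × 10⁶) / (3.548 × 10⁸)³
        = 4.141 × 10⁻⁴ m/s²

4.141 × 10⁻⁴ m/s²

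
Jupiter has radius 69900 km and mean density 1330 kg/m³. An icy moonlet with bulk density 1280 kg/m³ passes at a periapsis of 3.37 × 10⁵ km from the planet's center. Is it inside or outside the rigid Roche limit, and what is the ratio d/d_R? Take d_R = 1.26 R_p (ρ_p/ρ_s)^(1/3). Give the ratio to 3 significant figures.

d_R = 1.26 × (69900 km) × (1330/1280)^(1/3) = 89210 km
d/d_R = (3.37 × 10⁵) / (89210) = 3.78
Since d/d_R > 1, the body is outside the Roche limit.

outside; d/d_R ≈ 3.78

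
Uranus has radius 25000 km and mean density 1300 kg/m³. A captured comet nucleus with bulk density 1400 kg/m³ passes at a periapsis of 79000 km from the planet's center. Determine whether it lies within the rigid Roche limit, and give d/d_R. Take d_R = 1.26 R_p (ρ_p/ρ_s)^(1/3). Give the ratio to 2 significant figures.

d_R = 1.26 × (25000 km) × (1300/1400)^(1/3) = 30730 km
d/d_R = (79000) / (30730) = 2.6
Since d/d_R > 1, the body is outside the Roche limit.

outside; d/d_R ≈ 2.6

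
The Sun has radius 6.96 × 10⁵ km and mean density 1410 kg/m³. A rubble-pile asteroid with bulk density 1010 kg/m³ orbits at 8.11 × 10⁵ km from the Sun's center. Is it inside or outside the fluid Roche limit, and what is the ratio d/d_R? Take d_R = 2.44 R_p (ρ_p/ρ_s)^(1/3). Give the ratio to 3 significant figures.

inside; d/d_R ≈ 0.427

d_R = 2.44 × (6.96 × 10⁵ km) × (1410/1010)^(1/3) = 1.898 × 10⁶ km
d/d_R = (8.11 × 10⁵) / (1.898 × 10⁶) = 0.427
Since d/d_R < 1, the body is inside the Roche limit.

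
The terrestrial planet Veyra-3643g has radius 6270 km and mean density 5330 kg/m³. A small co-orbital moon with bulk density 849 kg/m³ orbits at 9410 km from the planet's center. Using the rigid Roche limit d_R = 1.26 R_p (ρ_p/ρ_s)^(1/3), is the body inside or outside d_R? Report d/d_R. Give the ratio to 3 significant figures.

inside; d/d_R ≈ 0.646

d_R = 1.26 × (6270 km) × (5330/849)^(1/3) = 14570 km
d/d_R = (9410) / (14570) = 0.646
Since d/d_R < 1, the body is inside the Roche limit.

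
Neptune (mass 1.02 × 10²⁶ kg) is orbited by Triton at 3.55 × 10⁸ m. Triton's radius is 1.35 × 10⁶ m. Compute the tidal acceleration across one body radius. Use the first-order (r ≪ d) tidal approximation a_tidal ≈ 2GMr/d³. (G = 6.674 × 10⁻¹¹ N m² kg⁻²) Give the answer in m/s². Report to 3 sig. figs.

4.11 × 10⁻⁴ m/s²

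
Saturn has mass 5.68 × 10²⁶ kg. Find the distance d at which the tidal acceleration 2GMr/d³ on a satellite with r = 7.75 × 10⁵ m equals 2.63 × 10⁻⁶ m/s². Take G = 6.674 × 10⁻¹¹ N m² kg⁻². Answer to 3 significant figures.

2GMr/d³ = a_tidal  ⇒  d = (2GMr / a_tidal)^(1/3)
d = (2 × 6.674×10⁻¹¹ × (5.68 × 10²⁶) × (7.75 × 10⁵) / (2.63 × 10⁻⁶))^(1/3)
  = 2.82 × 10⁹ m

2.82 × 10⁹ m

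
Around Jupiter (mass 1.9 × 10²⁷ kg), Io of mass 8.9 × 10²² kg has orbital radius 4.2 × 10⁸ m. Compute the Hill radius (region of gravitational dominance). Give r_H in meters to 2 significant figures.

1.0 × 10⁷ m

r_H ≈ a (m/3M)^(1/3)
    = (4.2 × 10⁸) × (8.9 × 10²² / (3 × 1.9 × 10²⁷))^(1/3)
    = 1.0 × 10⁷ m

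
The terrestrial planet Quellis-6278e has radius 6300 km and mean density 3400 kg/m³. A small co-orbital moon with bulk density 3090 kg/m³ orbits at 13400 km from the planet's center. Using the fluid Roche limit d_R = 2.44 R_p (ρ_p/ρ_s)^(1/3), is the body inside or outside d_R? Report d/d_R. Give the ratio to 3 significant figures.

inside; d/d_R ≈ 0.844

d_R = 2.44 × (6300 km) × (3400/3090)^(1/3) = 15870 km
d/d_R = (13400) / (15870) = 0.844
Since d/d_R < 1, the body is inside the Roche limit.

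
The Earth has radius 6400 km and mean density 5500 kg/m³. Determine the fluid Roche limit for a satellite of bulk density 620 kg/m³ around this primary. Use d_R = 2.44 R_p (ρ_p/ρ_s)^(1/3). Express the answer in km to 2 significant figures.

d_R = 2.44 × 6400 km × (5500/620)^(1/3)
    = 32000 km

32000 km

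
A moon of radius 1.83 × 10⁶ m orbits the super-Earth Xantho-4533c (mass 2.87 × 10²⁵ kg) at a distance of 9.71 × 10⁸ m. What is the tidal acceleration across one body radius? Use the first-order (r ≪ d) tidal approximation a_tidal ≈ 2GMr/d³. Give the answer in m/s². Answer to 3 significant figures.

Δa = 2GMr/d³
   = 2 × (6.674 × 10⁻¹¹) × (2.87 × 10²⁵) × (1.83 × 10⁶) / (9.71 × 10⁸)³
   = 7.66 × 10⁻⁶ m/s²

7.66 × 10⁻⁶ m/s²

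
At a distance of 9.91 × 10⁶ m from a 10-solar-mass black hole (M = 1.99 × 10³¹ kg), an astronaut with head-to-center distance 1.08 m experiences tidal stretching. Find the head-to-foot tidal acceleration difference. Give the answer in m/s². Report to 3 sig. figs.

5.90 m/s²

a_tidal = 4GMr/d³
        = 4 × (6.674 × 10⁻¹¹) × (1.99 × 10³¹) × (1.08) / (9.91 × 10⁶)³
        = 5.90 m/s²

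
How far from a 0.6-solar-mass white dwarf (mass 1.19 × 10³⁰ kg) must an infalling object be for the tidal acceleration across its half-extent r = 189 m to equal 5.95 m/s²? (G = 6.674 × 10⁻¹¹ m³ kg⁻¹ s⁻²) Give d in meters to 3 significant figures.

2GMr/d³ = a_tidal  ⇒  d = (2GMr / a_tidal)^(1/3)
d = (2 × 6.674×10⁻¹¹ × (1.19 × 10³⁰) × (189) / (5.95))^(1/3)
  = 1.72 × 10⁷ m

1.72 × 10⁷ m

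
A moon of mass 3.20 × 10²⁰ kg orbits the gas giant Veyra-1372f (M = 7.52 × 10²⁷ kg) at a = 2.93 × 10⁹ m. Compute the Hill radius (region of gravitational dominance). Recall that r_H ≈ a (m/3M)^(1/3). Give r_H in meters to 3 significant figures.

7.09 × 10⁶ m

r_H ≈ a (m/3M)^(1/3)
    = (2.93 × 10⁹) × (3.20 × 10²⁰ / (3 × 7.52 × 10²⁷))^(1/3)
    = 7.09 × 10⁶ m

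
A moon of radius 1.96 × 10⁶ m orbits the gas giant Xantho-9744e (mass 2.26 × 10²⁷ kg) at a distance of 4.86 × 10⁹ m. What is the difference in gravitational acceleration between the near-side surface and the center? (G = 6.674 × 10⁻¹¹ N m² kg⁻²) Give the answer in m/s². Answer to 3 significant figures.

The tidal stretch is the gradient of GM/d² times the body's extent r, hence the 1/d³ dependence.
Δg = 2GMr/d³
   = 2 × (6.674 × 10⁻¹¹) × (2.26 × 10²⁷) × (1.96 × 10⁶) / (4.86 × 10⁹)³
   = 5.15 × 10⁻⁶ m/s²

5.15 × 10⁻⁶ m/s²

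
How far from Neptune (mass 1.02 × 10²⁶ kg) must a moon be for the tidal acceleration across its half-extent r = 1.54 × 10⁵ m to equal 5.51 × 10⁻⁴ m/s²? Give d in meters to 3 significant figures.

1.56 × 10⁸ m

2GMr/d³ = a_tidal  ⇒  d = (2GMr / a_tidal)^(1/3)
d = (2 × 6.674×10⁻¹¹ × (1.02 × 10²⁶) × (1.54 × 10⁵) / (5.51 × 10⁻⁴))^(1/3)
  = 1.56 × 10⁸ m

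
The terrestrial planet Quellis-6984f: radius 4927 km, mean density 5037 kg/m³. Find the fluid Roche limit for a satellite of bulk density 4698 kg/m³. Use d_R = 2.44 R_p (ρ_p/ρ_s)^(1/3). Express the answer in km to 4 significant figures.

12300 km

d_R = 2.44 × 4927 km × (5037/4698)^(1/3)
    = 12300 km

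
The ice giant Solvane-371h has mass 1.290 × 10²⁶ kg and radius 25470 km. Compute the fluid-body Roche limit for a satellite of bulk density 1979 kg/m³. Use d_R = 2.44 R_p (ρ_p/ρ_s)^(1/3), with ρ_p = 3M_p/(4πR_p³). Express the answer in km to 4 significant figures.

ρ_p = 3M_p/(4πR_p³) = 3 × (1.290 × 10²⁶) / (4π × (2.547 × 10⁷ m)³) = 1864 kg/m³
d_R = 2.44 × 25470 km × (1864/1979)^(1/3)
    = 60920 km

60920 km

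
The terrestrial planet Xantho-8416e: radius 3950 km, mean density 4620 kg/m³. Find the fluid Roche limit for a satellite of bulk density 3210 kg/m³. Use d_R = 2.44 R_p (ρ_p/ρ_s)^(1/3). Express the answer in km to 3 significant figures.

10900 km

d_R = 2.44 × 3950 km × (4620/3210)^(1/3)
    = 10900 km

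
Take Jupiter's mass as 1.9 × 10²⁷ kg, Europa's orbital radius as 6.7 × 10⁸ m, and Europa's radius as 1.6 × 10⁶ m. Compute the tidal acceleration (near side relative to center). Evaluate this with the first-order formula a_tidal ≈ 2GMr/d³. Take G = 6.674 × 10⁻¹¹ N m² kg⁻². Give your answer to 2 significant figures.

1.3 × 10⁻³ m/s²

Since r ≪ d, expand the inverse-square field across one radius to get the leading 2GMr/d³ term.
Δg = 2GMr/d³
   = 2 × (6.674 × 10⁻¹¹) × (1.9 × 10²⁷) × (1.6 × 10⁶) / (6.7 × 10⁸)³
   = 1.3 × 10⁻³ m/s²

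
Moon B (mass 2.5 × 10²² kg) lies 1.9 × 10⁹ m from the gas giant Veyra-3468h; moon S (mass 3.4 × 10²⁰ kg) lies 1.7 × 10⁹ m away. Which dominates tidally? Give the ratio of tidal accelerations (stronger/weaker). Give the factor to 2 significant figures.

Tidal acceleration ∝ M/d³, so compare M/d³ for each.
Moon B: (2.5 × 10²²) / (1.9 × 10⁹)³ = 3.645 × 10⁻⁶
Moon S: (3.4 × 10²⁰) / (1.7 × 10⁹)³ = 6.920 × 10⁻⁸
Ratio (larger/smaller) = 53

Moon B, by a factor of ≈ 53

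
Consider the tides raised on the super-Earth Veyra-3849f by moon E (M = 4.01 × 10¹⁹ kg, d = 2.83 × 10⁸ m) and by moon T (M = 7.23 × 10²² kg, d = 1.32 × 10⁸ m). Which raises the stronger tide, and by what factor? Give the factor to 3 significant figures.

Moon T, by a factor of ≈ 17800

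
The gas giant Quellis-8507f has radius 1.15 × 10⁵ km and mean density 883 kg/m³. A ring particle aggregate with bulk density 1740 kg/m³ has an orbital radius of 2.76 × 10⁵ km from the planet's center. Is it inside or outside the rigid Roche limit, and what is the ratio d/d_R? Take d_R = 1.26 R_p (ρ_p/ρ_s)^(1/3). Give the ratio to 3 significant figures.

outside; d/d_R ≈ 2.39

d_R = 1.26 × (1.15 × 10⁵ km) × (883/1740)^(1/3) = 1.156 × 10⁵ km
d/d_R = (2.76 × 10⁵) / (1.156 × 10⁵) = 2.39
Since d/d_R > 1, the body is outside the Roche limit.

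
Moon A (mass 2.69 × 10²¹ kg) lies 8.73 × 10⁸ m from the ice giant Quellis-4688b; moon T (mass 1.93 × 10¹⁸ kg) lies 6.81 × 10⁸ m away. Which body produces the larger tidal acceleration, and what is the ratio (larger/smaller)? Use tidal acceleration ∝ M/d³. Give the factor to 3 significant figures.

Moon A, by a factor of ≈ 662

Compare M/d³ for the two perturbers:
Moon A: (2.69 × 10²¹) / (8.73 × 10⁸)³ = 4.043 × 10⁻⁶
Moon T: (1.93 × 10¹⁸) / (6.81 × 10⁸)³ = 6.111 × 10⁻⁹
Ratio (larger/smaller) = 662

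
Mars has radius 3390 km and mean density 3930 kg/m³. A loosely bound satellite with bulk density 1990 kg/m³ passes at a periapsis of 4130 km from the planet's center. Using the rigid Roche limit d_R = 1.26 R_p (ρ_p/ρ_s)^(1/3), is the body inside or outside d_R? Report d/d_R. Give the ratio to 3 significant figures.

d_R = 1.26 × (3390 km) × (3930/1990)^(1/3) = 5359 km
d/d_R = (4130) / (5359) = 0.771
Since d/d_R < 1, the body is inside the Roche limit.

inside; d/d_R ≈ 0.771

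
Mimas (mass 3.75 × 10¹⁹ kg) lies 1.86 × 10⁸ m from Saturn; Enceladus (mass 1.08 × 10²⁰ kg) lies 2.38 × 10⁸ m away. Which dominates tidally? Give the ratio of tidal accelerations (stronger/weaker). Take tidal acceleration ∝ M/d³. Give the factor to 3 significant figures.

Enceladus, by a factor of ≈ 1.37

Tidal stretch scales as M/d³; compute that for each body.
Mimas: (3.75 × 10¹⁹) / (1.86 × 10⁸)³ = 5.828 × 10⁻⁶
Enceladus: (1.08 × 10²⁰) / (2.38 × 10⁸)³ = 8.011 × 10⁻⁶
Ratio (larger/smaller) = 1.37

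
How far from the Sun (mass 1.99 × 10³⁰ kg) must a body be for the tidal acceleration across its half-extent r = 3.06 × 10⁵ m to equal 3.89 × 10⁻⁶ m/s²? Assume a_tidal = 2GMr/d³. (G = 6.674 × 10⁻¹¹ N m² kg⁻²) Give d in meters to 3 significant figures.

2.75 × 10¹⁰ m

2GMr/d³ = a_tidal  ⇒  d = (2GMr / a_tidal)^(1/3)
d = (2 × 6.674×10⁻¹¹ × (1.99 × 10³⁰) × (3.06 × 10⁵) / (3.89 × 10⁻⁶))^(1/3)
  = 2.75 × 10¹⁰ m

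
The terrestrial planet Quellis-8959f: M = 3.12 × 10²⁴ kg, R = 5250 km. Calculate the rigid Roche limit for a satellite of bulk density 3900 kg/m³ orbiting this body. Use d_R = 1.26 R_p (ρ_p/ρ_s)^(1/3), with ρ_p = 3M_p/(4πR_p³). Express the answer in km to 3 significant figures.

7260 km

ρ_p = 3M_p/(4πR_p³) = 3 × (3.12 × 10²⁴) / (4π × (5.25 × 10⁶ m)³) = 5150 kg/m³
d_R = 1.26 × 5250 km × (5150/3900)^(1/3)
    = 7260 km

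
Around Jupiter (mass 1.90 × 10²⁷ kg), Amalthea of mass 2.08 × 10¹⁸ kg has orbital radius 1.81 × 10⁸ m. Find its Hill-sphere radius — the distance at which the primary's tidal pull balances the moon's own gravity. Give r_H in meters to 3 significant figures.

1.29 × 10⁵ m

r_H ≈ a (m/3M)^(1/3)
    = (1.81 × 10⁸) × (2.08 × 10¹⁸ / (3 × 1.90 × 10²⁷))^(1/3)
    = 1.29 × 10⁵ m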